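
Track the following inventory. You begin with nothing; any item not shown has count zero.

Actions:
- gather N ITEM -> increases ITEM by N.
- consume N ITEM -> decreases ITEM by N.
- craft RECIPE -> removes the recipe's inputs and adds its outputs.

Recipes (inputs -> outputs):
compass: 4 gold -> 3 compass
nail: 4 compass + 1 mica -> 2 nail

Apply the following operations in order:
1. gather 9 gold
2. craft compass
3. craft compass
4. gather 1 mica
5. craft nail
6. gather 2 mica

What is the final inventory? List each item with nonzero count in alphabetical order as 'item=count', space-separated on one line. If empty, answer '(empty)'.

After 1 (gather 9 gold): gold=9
After 2 (craft compass): compass=3 gold=5
After 3 (craft compass): compass=6 gold=1
After 4 (gather 1 mica): compass=6 gold=1 mica=1
After 5 (craft nail): compass=2 gold=1 nail=2
After 6 (gather 2 mica): compass=2 gold=1 mica=2 nail=2

Answer: compass=2 gold=1 mica=2 nail=2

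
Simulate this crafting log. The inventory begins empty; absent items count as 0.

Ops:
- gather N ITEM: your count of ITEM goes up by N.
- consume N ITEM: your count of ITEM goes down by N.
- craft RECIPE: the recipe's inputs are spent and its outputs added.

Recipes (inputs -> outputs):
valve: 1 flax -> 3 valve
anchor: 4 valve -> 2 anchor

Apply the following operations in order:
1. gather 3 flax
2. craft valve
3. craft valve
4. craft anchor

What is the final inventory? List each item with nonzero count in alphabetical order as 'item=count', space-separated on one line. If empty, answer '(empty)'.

After 1 (gather 3 flax): flax=3
After 2 (craft valve): flax=2 valve=3
After 3 (craft valve): flax=1 valve=6
After 4 (craft anchor): anchor=2 flax=1 valve=2

Answer: anchor=2 flax=1 valve=2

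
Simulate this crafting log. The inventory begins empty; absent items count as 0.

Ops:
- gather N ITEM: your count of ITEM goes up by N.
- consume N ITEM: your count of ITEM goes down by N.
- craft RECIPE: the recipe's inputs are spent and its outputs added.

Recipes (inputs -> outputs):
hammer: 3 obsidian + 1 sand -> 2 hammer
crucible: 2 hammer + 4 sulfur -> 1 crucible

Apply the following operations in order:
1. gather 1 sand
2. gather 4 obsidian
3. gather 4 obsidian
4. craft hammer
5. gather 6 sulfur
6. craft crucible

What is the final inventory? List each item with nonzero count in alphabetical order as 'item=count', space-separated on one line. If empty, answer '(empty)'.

Answer: crucible=1 obsidian=5 sulfur=2

Derivation:
After 1 (gather 1 sand): sand=1
After 2 (gather 4 obsidian): obsidian=4 sand=1
After 3 (gather 4 obsidian): obsidian=8 sand=1
After 4 (craft hammer): hammer=2 obsidian=5
After 5 (gather 6 sulfur): hammer=2 obsidian=5 sulfur=6
After 6 (craft crucible): crucible=1 obsidian=5 sulfur=2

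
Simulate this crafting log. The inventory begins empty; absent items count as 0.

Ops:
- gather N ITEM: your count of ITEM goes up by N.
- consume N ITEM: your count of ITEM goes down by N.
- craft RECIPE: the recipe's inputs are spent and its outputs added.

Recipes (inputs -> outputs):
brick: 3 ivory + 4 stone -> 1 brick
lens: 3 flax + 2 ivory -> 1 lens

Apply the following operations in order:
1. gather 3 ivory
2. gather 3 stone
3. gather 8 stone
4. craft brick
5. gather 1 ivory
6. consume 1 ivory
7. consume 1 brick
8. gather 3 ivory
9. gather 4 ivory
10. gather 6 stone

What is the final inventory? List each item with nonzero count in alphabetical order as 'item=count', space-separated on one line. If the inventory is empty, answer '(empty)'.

After 1 (gather 3 ivory): ivory=3
After 2 (gather 3 stone): ivory=3 stone=3
After 3 (gather 8 stone): ivory=3 stone=11
After 4 (craft brick): brick=1 stone=7
After 5 (gather 1 ivory): brick=1 ivory=1 stone=7
After 6 (consume 1 ivory): brick=1 stone=7
After 7 (consume 1 brick): stone=7
After 8 (gather 3 ivory): ivory=3 stone=7
After 9 (gather 4 ivory): ivory=7 stone=7
After 10 (gather 6 stone): ivory=7 stone=13

Answer: ivory=7 stone=13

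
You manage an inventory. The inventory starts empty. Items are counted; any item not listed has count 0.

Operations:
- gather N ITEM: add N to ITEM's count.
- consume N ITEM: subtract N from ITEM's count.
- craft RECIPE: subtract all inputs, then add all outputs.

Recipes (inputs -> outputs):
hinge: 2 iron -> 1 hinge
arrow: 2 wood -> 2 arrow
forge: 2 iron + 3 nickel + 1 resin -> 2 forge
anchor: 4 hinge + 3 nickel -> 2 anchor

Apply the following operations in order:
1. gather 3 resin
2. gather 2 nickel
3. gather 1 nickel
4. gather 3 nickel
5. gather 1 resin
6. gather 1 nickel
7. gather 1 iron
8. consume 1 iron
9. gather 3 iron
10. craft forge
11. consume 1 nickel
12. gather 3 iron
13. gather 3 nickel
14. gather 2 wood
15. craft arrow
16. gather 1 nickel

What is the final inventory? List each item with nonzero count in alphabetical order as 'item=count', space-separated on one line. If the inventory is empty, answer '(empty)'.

After 1 (gather 3 resin): resin=3
After 2 (gather 2 nickel): nickel=2 resin=3
After 3 (gather 1 nickel): nickel=3 resin=3
After 4 (gather 3 nickel): nickel=6 resin=3
After 5 (gather 1 resin): nickel=6 resin=4
After 6 (gather 1 nickel): nickel=7 resin=4
After 7 (gather 1 iron): iron=1 nickel=7 resin=4
After 8 (consume 1 iron): nickel=7 resin=4
After 9 (gather 3 iron): iron=3 nickel=7 resin=4
After 10 (craft forge): forge=2 iron=1 nickel=4 resin=3
After 11 (consume 1 nickel): forge=2 iron=1 nickel=3 resin=3
After 12 (gather 3 iron): forge=2 iron=4 nickel=3 resin=3
After 13 (gather 3 nickel): forge=2 iron=4 nickel=6 resin=3
After 14 (gather 2 wood): forge=2 iron=4 nickel=6 resin=3 wood=2
After 15 (craft arrow): arrow=2 forge=2 iron=4 nickel=6 resin=3
After 16 (gather 1 nickel): arrow=2 forge=2 iron=4 nickel=7 resin=3

Answer: arrow=2 forge=2 iron=4 nickel=7 resin=3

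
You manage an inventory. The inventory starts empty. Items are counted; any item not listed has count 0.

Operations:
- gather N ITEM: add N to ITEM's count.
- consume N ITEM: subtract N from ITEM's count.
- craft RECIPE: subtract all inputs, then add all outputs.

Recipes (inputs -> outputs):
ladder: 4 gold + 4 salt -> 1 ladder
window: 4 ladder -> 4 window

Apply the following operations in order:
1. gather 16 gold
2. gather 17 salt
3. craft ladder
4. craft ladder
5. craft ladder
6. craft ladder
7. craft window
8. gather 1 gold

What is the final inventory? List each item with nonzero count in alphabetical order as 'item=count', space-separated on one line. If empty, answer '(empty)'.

After 1 (gather 16 gold): gold=16
After 2 (gather 17 salt): gold=16 salt=17
After 3 (craft ladder): gold=12 ladder=1 salt=13
After 4 (craft ladder): gold=8 ladder=2 salt=9
After 5 (craft ladder): gold=4 ladder=3 salt=5
After 6 (craft ladder): ladder=4 salt=1
After 7 (craft window): salt=1 window=4
After 8 (gather 1 gold): gold=1 salt=1 window=4

Answer: gold=1 salt=1 window=4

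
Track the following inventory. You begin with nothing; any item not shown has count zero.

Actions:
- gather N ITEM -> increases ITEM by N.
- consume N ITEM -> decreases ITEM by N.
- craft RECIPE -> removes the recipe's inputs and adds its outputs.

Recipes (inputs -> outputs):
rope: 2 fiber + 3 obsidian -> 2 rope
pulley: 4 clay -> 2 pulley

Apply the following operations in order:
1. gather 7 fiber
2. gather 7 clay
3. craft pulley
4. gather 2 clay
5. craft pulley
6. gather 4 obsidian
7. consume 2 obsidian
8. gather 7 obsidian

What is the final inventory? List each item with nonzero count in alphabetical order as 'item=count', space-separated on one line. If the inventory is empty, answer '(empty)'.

After 1 (gather 7 fiber): fiber=7
After 2 (gather 7 clay): clay=7 fiber=7
After 3 (craft pulley): clay=3 fiber=7 pulley=2
After 4 (gather 2 clay): clay=5 fiber=7 pulley=2
After 5 (craft pulley): clay=1 fiber=7 pulley=4
After 6 (gather 4 obsidian): clay=1 fiber=7 obsidian=4 pulley=4
After 7 (consume 2 obsidian): clay=1 fiber=7 obsidian=2 pulley=4
After 8 (gather 7 obsidian): clay=1 fiber=7 obsidian=9 pulley=4

Answer: clay=1 fiber=7 obsidian=9 pulley=4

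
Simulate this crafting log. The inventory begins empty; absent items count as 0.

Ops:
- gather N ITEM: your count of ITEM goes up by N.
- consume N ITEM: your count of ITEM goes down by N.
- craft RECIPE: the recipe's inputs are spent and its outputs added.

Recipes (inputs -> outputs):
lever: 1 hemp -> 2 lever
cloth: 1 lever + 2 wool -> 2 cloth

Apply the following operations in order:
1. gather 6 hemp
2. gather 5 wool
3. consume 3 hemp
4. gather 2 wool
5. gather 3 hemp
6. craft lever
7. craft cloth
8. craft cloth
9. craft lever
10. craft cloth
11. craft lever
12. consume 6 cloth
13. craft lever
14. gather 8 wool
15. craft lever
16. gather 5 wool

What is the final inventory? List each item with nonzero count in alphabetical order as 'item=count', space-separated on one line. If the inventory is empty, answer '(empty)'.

Answer: hemp=1 lever=7 wool=14

Derivation:
After 1 (gather 6 hemp): hemp=6
After 2 (gather 5 wool): hemp=6 wool=5
After 3 (consume 3 hemp): hemp=3 wool=5
After 4 (gather 2 wool): hemp=3 wool=7
After 5 (gather 3 hemp): hemp=6 wool=7
After 6 (craft lever): hemp=5 lever=2 wool=7
After 7 (craft cloth): cloth=2 hemp=5 lever=1 wool=5
After 8 (craft cloth): cloth=4 hemp=5 wool=3
After 9 (craft lever): cloth=4 hemp=4 lever=2 wool=3
After 10 (craft cloth): cloth=6 hemp=4 lever=1 wool=1
After 11 (craft lever): cloth=6 hemp=3 lever=3 wool=1
After 12 (consume 6 cloth): hemp=3 lever=3 wool=1
After 13 (craft lever): hemp=2 lever=5 wool=1
After 14 (gather 8 wool): hemp=2 lever=5 wool=9
After 15 (craft lever): hemp=1 lever=7 wool=9
After 16 (gather 5 wool): hemp=1 lever=7 wool=14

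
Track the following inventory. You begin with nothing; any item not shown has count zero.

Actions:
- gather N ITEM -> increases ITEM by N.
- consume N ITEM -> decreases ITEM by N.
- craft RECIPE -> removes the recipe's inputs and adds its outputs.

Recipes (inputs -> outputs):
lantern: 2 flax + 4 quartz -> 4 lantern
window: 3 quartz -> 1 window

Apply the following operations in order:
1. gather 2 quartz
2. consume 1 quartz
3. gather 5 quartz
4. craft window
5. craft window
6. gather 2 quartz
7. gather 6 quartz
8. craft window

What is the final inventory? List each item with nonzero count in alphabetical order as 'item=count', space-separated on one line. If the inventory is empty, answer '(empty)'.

Answer: quartz=5 window=3

Derivation:
After 1 (gather 2 quartz): quartz=2
After 2 (consume 1 quartz): quartz=1
After 3 (gather 5 quartz): quartz=6
After 4 (craft window): quartz=3 window=1
After 5 (craft window): window=2
After 6 (gather 2 quartz): quartz=2 window=2
After 7 (gather 6 quartz): quartz=8 window=2
After 8 (craft window): quartz=5 window=3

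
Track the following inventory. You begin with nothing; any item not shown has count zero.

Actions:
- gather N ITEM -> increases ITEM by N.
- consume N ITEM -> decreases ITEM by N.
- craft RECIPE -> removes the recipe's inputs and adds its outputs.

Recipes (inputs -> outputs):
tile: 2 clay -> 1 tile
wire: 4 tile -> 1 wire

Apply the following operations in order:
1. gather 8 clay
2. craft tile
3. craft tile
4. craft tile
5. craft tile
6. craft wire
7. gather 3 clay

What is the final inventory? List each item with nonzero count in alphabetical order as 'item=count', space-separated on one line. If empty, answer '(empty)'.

After 1 (gather 8 clay): clay=8
After 2 (craft tile): clay=6 tile=1
After 3 (craft tile): clay=4 tile=2
After 4 (craft tile): clay=2 tile=3
After 5 (craft tile): tile=4
After 6 (craft wire): wire=1
After 7 (gather 3 clay): clay=3 wire=1

Answer: clay=3 wire=1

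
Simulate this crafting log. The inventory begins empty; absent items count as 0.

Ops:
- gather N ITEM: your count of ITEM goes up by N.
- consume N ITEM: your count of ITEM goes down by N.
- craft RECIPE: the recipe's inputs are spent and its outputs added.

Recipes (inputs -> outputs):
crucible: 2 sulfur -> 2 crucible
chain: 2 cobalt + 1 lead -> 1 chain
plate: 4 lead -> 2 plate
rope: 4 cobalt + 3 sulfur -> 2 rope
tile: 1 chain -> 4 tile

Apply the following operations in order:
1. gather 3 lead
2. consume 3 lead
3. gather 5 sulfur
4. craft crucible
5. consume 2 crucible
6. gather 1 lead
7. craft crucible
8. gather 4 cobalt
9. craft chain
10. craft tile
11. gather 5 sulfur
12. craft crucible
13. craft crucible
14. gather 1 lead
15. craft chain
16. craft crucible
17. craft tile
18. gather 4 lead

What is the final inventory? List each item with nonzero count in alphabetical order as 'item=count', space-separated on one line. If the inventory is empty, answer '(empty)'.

After 1 (gather 3 lead): lead=3
After 2 (consume 3 lead): (empty)
After 3 (gather 5 sulfur): sulfur=5
After 4 (craft crucible): crucible=2 sulfur=3
After 5 (consume 2 crucible): sulfur=3
After 6 (gather 1 lead): lead=1 sulfur=3
After 7 (craft crucible): crucible=2 lead=1 sulfur=1
After 8 (gather 4 cobalt): cobalt=4 crucible=2 lead=1 sulfur=1
After 9 (craft chain): chain=1 cobalt=2 crucible=2 sulfur=1
After 10 (craft tile): cobalt=2 crucible=2 sulfur=1 tile=4
After 11 (gather 5 sulfur): cobalt=2 crucible=2 sulfur=6 tile=4
After 12 (craft crucible): cobalt=2 crucible=4 sulfur=4 tile=4
After 13 (craft crucible): cobalt=2 crucible=6 sulfur=2 tile=4
After 14 (gather 1 lead): cobalt=2 crucible=6 lead=1 sulfur=2 tile=4
After 15 (craft chain): chain=1 crucible=6 sulfur=2 tile=4
After 16 (craft crucible): chain=1 crucible=8 tile=4
After 17 (craft tile): crucible=8 tile=8
After 18 (gather 4 lead): crucible=8 lead=4 tile=8

Answer: crucible=8 lead=4 tile=8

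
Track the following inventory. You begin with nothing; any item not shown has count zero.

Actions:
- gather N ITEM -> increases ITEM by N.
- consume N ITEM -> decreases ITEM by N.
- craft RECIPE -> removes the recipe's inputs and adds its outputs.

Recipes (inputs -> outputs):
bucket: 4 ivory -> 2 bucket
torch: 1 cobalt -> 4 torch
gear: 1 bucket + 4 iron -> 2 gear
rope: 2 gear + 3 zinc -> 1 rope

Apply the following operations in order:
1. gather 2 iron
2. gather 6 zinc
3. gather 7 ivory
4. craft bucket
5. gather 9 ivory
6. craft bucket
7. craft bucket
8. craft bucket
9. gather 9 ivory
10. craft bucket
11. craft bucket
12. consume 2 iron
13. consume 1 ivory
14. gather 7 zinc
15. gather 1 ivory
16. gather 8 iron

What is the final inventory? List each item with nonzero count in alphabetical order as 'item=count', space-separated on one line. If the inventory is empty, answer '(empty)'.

After 1 (gather 2 iron): iron=2
After 2 (gather 6 zinc): iron=2 zinc=6
After 3 (gather 7 ivory): iron=2 ivory=7 zinc=6
After 4 (craft bucket): bucket=2 iron=2 ivory=3 zinc=6
After 5 (gather 9 ivory): bucket=2 iron=2 ivory=12 zinc=6
After 6 (craft bucket): bucket=4 iron=2 ivory=8 zinc=6
After 7 (craft bucket): bucket=6 iron=2 ivory=4 zinc=6
After 8 (craft bucket): bucket=8 iron=2 zinc=6
After 9 (gather 9 ivory): bucket=8 iron=2 ivory=9 zinc=6
After 10 (craft bucket): bucket=10 iron=2 ivory=5 zinc=6
After 11 (craft bucket): bucket=12 iron=2 ivory=1 zinc=6
After 12 (consume 2 iron): bucket=12 ivory=1 zinc=6
After 13 (consume 1 ivory): bucket=12 zinc=6
After 14 (gather 7 zinc): bucket=12 zinc=13
After 15 (gather 1 ivory): bucket=12 ivory=1 zinc=13
After 16 (gather 8 iron): bucket=12 iron=8 ivory=1 zinc=13

Answer: bucket=12 iron=8 ivory=1 zinc=13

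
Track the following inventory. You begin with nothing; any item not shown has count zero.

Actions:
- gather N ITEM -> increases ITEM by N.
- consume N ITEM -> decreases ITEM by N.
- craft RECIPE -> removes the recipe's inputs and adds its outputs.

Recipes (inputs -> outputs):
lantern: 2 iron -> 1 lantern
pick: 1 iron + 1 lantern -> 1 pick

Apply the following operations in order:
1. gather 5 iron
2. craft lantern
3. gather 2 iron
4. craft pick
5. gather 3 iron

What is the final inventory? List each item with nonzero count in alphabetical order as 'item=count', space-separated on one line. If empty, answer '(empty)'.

After 1 (gather 5 iron): iron=5
After 2 (craft lantern): iron=3 lantern=1
After 3 (gather 2 iron): iron=5 lantern=1
After 4 (craft pick): iron=4 pick=1
After 5 (gather 3 iron): iron=7 pick=1

Answer: iron=7 pick=1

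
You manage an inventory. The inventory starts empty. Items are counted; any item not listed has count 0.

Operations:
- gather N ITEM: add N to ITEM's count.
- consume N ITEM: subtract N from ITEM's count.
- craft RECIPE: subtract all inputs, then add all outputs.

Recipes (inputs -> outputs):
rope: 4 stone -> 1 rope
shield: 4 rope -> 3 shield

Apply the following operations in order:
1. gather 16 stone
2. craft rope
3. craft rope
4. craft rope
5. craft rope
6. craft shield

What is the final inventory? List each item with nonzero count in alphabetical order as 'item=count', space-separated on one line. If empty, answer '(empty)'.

After 1 (gather 16 stone): stone=16
After 2 (craft rope): rope=1 stone=12
After 3 (craft rope): rope=2 stone=8
After 4 (craft rope): rope=3 stone=4
After 5 (craft rope): rope=4
After 6 (craft shield): shield=3

Answer: shield=3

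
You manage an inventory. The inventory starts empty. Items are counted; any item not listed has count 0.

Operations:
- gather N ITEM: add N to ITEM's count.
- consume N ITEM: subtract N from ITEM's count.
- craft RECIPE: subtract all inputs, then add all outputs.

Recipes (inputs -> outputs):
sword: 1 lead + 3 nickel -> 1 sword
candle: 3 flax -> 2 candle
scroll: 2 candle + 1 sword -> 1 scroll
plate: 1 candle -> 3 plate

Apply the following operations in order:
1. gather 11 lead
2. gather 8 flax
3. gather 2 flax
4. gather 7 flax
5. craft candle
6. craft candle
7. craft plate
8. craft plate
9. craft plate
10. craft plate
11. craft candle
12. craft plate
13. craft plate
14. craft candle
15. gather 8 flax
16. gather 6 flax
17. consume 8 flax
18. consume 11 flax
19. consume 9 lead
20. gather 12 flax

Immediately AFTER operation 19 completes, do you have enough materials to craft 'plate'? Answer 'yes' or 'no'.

After 1 (gather 11 lead): lead=11
After 2 (gather 8 flax): flax=8 lead=11
After 3 (gather 2 flax): flax=10 lead=11
After 4 (gather 7 flax): flax=17 lead=11
After 5 (craft candle): candle=2 flax=14 lead=11
After 6 (craft candle): candle=4 flax=11 lead=11
After 7 (craft plate): candle=3 flax=11 lead=11 plate=3
After 8 (craft plate): candle=2 flax=11 lead=11 plate=6
After 9 (craft plate): candle=1 flax=11 lead=11 plate=9
After 10 (craft plate): flax=11 lead=11 plate=12
After 11 (craft candle): candle=2 flax=8 lead=11 plate=12
After 12 (craft plate): candle=1 flax=8 lead=11 plate=15
After 13 (craft plate): flax=8 lead=11 plate=18
After 14 (craft candle): candle=2 flax=5 lead=11 plate=18
After 15 (gather 8 flax): candle=2 flax=13 lead=11 plate=18
After 16 (gather 6 flax): candle=2 flax=19 lead=11 plate=18
After 17 (consume 8 flax): candle=2 flax=11 lead=11 plate=18
After 18 (consume 11 flax): candle=2 lead=11 plate=18
After 19 (consume 9 lead): candle=2 lead=2 plate=18

Answer: yes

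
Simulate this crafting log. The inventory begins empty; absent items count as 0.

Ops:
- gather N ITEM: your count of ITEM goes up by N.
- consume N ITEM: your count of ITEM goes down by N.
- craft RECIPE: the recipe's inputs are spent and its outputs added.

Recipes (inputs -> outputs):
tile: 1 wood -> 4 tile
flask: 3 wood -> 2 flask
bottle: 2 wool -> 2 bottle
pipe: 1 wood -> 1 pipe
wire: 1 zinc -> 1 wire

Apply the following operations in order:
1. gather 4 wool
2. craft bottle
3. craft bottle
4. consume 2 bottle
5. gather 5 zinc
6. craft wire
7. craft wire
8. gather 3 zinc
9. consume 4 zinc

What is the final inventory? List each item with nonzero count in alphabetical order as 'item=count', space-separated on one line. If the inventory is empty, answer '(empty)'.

After 1 (gather 4 wool): wool=4
After 2 (craft bottle): bottle=2 wool=2
After 3 (craft bottle): bottle=4
After 4 (consume 2 bottle): bottle=2
After 5 (gather 5 zinc): bottle=2 zinc=5
After 6 (craft wire): bottle=2 wire=1 zinc=4
After 7 (craft wire): bottle=2 wire=2 zinc=3
After 8 (gather 3 zinc): bottle=2 wire=2 zinc=6
After 9 (consume 4 zinc): bottle=2 wire=2 zinc=2

Answer: bottle=2 wire=2 zinc=2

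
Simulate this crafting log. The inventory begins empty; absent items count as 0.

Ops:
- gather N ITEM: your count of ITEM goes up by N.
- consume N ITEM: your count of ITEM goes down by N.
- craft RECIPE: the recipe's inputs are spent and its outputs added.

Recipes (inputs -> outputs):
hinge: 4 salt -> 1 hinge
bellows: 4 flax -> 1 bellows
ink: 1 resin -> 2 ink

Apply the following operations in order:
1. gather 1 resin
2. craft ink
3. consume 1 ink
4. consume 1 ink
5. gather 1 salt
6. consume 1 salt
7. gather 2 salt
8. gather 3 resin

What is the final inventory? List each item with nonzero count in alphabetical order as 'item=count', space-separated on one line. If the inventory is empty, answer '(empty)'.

Answer: resin=3 salt=2

Derivation:
After 1 (gather 1 resin): resin=1
After 2 (craft ink): ink=2
After 3 (consume 1 ink): ink=1
After 4 (consume 1 ink): (empty)
After 5 (gather 1 salt): salt=1
After 6 (consume 1 salt): (empty)
After 7 (gather 2 salt): salt=2
After 8 (gather 3 resin): resin=3 salt=2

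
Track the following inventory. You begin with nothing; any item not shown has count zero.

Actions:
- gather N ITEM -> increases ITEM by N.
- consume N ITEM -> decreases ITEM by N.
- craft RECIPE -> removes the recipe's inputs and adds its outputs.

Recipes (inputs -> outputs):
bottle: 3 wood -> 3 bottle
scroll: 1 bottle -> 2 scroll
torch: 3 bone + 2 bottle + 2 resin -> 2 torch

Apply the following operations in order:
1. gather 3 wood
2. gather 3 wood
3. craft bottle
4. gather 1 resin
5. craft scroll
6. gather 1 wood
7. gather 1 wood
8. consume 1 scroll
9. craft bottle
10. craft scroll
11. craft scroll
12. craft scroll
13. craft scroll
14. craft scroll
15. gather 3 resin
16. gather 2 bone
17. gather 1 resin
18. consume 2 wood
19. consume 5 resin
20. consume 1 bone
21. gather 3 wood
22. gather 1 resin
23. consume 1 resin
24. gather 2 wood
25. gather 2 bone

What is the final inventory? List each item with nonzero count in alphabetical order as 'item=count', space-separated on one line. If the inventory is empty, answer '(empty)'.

After 1 (gather 3 wood): wood=3
After 2 (gather 3 wood): wood=6
After 3 (craft bottle): bottle=3 wood=3
After 4 (gather 1 resin): bottle=3 resin=1 wood=3
After 5 (craft scroll): bottle=2 resin=1 scroll=2 wood=3
After 6 (gather 1 wood): bottle=2 resin=1 scroll=2 wood=4
After 7 (gather 1 wood): bottle=2 resin=1 scroll=2 wood=5
After 8 (consume 1 scroll): bottle=2 resin=1 scroll=1 wood=5
After 9 (craft bottle): bottle=5 resin=1 scroll=1 wood=2
After 10 (craft scroll): bottle=4 resin=1 scroll=3 wood=2
After 11 (craft scroll): bottle=3 resin=1 scroll=5 wood=2
After 12 (craft scroll): bottle=2 resin=1 scroll=7 wood=2
After 13 (craft scroll): bottle=1 resin=1 scroll=9 wood=2
After 14 (craft scroll): resin=1 scroll=11 wood=2
After 15 (gather 3 resin): resin=4 scroll=11 wood=2
After 16 (gather 2 bone): bone=2 resin=4 scroll=11 wood=2
After 17 (gather 1 resin): bone=2 resin=5 scroll=11 wood=2
After 18 (consume 2 wood): bone=2 resin=5 scroll=11
After 19 (consume 5 resin): bone=2 scroll=11
After 20 (consume 1 bone): bone=1 scroll=11
After 21 (gather 3 wood): bone=1 scroll=11 wood=3
After 22 (gather 1 resin): bone=1 resin=1 scroll=11 wood=3
After 23 (consume 1 resin): bone=1 scroll=11 wood=3
After 24 (gather 2 wood): bone=1 scroll=11 wood=5
After 25 (gather 2 bone): bone=3 scroll=11 wood=5

Answer: bone=3 scroll=11 wood=5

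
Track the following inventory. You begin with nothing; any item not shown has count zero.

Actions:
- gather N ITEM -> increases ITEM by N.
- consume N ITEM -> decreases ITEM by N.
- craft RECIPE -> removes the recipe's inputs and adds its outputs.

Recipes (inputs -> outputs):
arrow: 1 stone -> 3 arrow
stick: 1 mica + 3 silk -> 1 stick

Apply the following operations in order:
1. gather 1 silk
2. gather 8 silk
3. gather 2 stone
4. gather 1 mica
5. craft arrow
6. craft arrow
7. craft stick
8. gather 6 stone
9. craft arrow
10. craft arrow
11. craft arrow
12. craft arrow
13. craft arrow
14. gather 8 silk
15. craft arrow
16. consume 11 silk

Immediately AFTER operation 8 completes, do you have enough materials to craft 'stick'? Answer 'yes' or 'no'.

After 1 (gather 1 silk): silk=1
After 2 (gather 8 silk): silk=9
After 3 (gather 2 stone): silk=9 stone=2
After 4 (gather 1 mica): mica=1 silk=9 stone=2
After 5 (craft arrow): arrow=3 mica=1 silk=9 stone=1
After 6 (craft arrow): arrow=6 mica=1 silk=9
After 7 (craft stick): arrow=6 silk=6 stick=1
After 8 (gather 6 stone): arrow=6 silk=6 stick=1 stone=6

Answer: no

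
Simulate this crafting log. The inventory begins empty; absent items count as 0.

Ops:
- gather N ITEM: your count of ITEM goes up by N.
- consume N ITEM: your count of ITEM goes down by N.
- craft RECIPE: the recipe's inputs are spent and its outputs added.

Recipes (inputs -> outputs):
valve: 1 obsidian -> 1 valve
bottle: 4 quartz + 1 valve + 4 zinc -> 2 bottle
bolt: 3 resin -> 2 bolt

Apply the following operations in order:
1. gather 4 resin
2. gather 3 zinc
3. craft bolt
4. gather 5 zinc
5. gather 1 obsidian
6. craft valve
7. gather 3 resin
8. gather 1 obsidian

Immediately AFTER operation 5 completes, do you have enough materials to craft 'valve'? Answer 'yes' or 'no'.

After 1 (gather 4 resin): resin=4
After 2 (gather 3 zinc): resin=4 zinc=3
After 3 (craft bolt): bolt=2 resin=1 zinc=3
After 4 (gather 5 zinc): bolt=2 resin=1 zinc=8
After 5 (gather 1 obsidian): bolt=2 obsidian=1 resin=1 zinc=8

Answer: yes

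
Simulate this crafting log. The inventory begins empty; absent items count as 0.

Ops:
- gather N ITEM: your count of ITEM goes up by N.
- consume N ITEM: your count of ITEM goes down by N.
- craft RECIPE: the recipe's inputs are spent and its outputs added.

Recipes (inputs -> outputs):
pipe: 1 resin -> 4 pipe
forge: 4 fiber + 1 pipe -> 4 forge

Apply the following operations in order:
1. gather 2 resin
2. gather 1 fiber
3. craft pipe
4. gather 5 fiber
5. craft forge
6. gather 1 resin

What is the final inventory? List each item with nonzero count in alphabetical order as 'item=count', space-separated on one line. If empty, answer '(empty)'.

Answer: fiber=2 forge=4 pipe=3 resin=2

Derivation:
After 1 (gather 2 resin): resin=2
After 2 (gather 1 fiber): fiber=1 resin=2
After 3 (craft pipe): fiber=1 pipe=4 resin=1
After 4 (gather 5 fiber): fiber=6 pipe=4 resin=1
After 5 (craft forge): fiber=2 forge=4 pipe=3 resin=1
After 6 (gather 1 resin): fiber=2 forge=4 pipe=3 resin=2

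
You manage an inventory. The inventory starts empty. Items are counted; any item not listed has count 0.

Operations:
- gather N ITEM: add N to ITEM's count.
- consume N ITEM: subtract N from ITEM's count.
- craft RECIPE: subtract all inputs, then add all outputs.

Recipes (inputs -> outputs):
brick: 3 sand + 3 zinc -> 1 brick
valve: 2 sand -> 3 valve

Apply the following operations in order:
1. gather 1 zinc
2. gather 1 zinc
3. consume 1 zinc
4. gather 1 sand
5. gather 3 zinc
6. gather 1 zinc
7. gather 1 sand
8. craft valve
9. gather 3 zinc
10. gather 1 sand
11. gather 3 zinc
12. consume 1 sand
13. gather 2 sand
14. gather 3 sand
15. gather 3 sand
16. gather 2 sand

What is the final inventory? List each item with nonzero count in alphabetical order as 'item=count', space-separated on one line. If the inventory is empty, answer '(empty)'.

After 1 (gather 1 zinc): zinc=1
After 2 (gather 1 zinc): zinc=2
After 3 (consume 1 zinc): zinc=1
After 4 (gather 1 sand): sand=1 zinc=1
After 5 (gather 3 zinc): sand=1 zinc=4
After 6 (gather 1 zinc): sand=1 zinc=5
After 7 (gather 1 sand): sand=2 zinc=5
After 8 (craft valve): valve=3 zinc=5
After 9 (gather 3 zinc): valve=3 zinc=8
After 10 (gather 1 sand): sand=1 valve=3 zinc=8
After 11 (gather 3 zinc): sand=1 valve=3 zinc=11
After 12 (consume 1 sand): valve=3 zinc=11
After 13 (gather 2 sand): sand=2 valve=3 zinc=11
After 14 (gather 3 sand): sand=5 valve=3 zinc=11
After 15 (gather 3 sand): sand=8 valve=3 zinc=11
After 16 (gather 2 sand): sand=10 valve=3 zinc=11

Answer: sand=10 valve=3 zinc=11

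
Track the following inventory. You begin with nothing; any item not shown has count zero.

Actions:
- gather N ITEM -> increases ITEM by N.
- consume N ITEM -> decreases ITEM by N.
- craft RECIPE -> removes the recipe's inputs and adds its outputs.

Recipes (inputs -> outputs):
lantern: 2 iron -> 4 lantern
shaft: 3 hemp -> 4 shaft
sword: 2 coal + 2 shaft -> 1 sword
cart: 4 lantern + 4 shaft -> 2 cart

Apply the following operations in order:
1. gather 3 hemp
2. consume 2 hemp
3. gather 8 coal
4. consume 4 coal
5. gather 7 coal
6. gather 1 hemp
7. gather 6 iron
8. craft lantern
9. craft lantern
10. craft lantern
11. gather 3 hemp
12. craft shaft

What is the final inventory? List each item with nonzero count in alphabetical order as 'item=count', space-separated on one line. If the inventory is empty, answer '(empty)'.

Answer: coal=11 hemp=2 lantern=12 shaft=4

Derivation:
After 1 (gather 3 hemp): hemp=3
After 2 (consume 2 hemp): hemp=1
After 3 (gather 8 coal): coal=8 hemp=1
After 4 (consume 4 coal): coal=4 hemp=1
After 5 (gather 7 coal): coal=11 hemp=1
After 6 (gather 1 hemp): coal=11 hemp=2
After 7 (gather 6 iron): coal=11 hemp=2 iron=6
After 8 (craft lantern): coal=11 hemp=2 iron=4 lantern=4
After 9 (craft lantern): coal=11 hemp=2 iron=2 lantern=8
After 10 (craft lantern): coal=11 hemp=2 lantern=12
After 11 (gather 3 hemp): coal=11 hemp=5 lantern=12
After 12 (craft shaft): coal=11 hemp=2 lantern=12 shaft=4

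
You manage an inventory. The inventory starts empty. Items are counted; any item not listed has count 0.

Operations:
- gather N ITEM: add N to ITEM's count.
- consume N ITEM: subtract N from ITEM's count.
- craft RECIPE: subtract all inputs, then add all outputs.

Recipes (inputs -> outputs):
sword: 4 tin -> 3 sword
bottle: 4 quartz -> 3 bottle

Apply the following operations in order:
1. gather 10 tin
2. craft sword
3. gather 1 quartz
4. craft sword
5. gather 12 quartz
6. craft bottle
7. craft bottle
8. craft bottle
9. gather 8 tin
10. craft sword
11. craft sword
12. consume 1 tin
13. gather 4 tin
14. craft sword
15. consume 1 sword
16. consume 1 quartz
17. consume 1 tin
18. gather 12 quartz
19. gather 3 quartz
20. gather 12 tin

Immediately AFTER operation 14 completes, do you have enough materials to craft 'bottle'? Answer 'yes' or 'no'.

After 1 (gather 10 tin): tin=10
After 2 (craft sword): sword=3 tin=6
After 3 (gather 1 quartz): quartz=1 sword=3 tin=6
After 4 (craft sword): quartz=1 sword=6 tin=2
After 5 (gather 12 quartz): quartz=13 sword=6 tin=2
After 6 (craft bottle): bottle=3 quartz=9 sword=6 tin=2
After 7 (craft bottle): bottle=6 quartz=5 sword=6 tin=2
After 8 (craft bottle): bottle=9 quartz=1 sword=6 tin=2
After 9 (gather 8 tin): bottle=9 quartz=1 sword=6 tin=10
After 10 (craft sword): bottle=9 quartz=1 sword=9 tin=6
After 11 (craft sword): bottle=9 quartz=1 sword=12 tin=2
After 12 (consume 1 tin): bottle=9 quartz=1 sword=12 tin=1
After 13 (gather 4 tin): bottle=9 quartz=1 sword=12 tin=5
After 14 (craft sword): bottle=9 quartz=1 sword=15 tin=1

Answer: no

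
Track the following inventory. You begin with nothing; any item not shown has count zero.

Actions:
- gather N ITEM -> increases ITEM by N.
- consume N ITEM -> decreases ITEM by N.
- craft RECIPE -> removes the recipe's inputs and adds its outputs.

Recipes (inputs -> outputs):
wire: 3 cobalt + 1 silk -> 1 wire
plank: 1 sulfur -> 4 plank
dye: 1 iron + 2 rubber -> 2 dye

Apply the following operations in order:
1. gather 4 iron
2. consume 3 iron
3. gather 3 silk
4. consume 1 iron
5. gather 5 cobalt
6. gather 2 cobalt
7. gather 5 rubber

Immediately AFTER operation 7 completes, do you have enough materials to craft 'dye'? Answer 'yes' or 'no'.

Answer: no

Derivation:
After 1 (gather 4 iron): iron=4
After 2 (consume 3 iron): iron=1
After 3 (gather 3 silk): iron=1 silk=3
After 4 (consume 1 iron): silk=3
After 5 (gather 5 cobalt): cobalt=5 silk=3
After 6 (gather 2 cobalt): cobalt=7 silk=3
After 7 (gather 5 rubber): cobalt=7 rubber=5 silk=3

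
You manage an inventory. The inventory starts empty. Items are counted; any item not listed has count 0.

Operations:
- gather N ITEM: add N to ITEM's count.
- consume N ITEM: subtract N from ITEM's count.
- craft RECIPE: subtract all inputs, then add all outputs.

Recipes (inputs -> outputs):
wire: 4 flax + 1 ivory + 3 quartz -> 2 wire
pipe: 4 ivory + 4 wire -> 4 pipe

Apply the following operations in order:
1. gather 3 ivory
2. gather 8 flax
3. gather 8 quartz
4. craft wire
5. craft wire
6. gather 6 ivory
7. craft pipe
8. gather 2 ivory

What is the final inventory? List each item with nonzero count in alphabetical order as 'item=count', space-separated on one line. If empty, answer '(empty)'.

After 1 (gather 3 ivory): ivory=3
After 2 (gather 8 flax): flax=8 ivory=3
After 3 (gather 8 quartz): flax=8 ivory=3 quartz=8
After 4 (craft wire): flax=4 ivory=2 quartz=5 wire=2
After 5 (craft wire): ivory=1 quartz=2 wire=4
After 6 (gather 6 ivory): ivory=7 quartz=2 wire=4
After 7 (craft pipe): ivory=3 pipe=4 quartz=2
After 8 (gather 2 ivory): ivory=5 pipe=4 quartz=2

Answer: ivory=5 pipe=4 quartz=2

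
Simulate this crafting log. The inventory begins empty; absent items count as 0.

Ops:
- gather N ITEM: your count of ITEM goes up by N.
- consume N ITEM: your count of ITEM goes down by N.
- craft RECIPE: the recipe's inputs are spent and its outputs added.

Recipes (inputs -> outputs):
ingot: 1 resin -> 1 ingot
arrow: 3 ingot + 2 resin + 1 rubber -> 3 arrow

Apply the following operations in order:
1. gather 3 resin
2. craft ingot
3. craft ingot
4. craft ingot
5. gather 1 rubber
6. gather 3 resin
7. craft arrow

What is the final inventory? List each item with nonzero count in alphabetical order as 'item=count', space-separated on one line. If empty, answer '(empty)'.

Answer: arrow=3 resin=1

Derivation:
After 1 (gather 3 resin): resin=3
After 2 (craft ingot): ingot=1 resin=2
After 3 (craft ingot): ingot=2 resin=1
After 4 (craft ingot): ingot=3
After 5 (gather 1 rubber): ingot=3 rubber=1
After 6 (gather 3 resin): ingot=3 resin=3 rubber=1
After 7 (craft arrow): arrow=3 resin=1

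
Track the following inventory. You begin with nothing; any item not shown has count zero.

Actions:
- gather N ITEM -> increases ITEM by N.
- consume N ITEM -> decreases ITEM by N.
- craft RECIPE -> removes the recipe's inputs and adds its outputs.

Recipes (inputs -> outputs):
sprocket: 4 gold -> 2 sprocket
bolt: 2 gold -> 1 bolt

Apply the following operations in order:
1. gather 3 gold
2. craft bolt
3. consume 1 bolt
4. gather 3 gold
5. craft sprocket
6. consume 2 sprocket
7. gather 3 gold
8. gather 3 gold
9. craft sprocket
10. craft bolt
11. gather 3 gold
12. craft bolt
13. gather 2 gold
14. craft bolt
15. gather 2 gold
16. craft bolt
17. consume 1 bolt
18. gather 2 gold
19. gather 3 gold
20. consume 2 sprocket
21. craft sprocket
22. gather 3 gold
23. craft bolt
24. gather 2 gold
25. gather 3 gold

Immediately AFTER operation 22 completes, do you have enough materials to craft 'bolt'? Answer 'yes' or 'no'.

After 1 (gather 3 gold): gold=3
After 2 (craft bolt): bolt=1 gold=1
After 3 (consume 1 bolt): gold=1
After 4 (gather 3 gold): gold=4
After 5 (craft sprocket): sprocket=2
After 6 (consume 2 sprocket): (empty)
After 7 (gather 3 gold): gold=3
After 8 (gather 3 gold): gold=6
After 9 (craft sprocket): gold=2 sprocket=2
After 10 (craft bolt): bolt=1 sprocket=2
After 11 (gather 3 gold): bolt=1 gold=3 sprocket=2
After 12 (craft bolt): bolt=2 gold=1 sprocket=2
After 13 (gather 2 gold): bolt=2 gold=3 sprocket=2
After 14 (craft bolt): bolt=3 gold=1 sprocket=2
After 15 (gather 2 gold): bolt=3 gold=3 sprocket=2
After 16 (craft bolt): bolt=4 gold=1 sprocket=2
After 17 (consume 1 bolt): bolt=3 gold=1 sprocket=2
After 18 (gather 2 gold): bolt=3 gold=3 sprocket=2
After 19 (gather 3 gold): bolt=3 gold=6 sprocket=2
After 20 (consume 2 sprocket): bolt=3 gold=6
After 21 (craft sprocket): bolt=3 gold=2 sprocket=2
After 22 (gather 3 gold): bolt=3 gold=5 sprocket=2

Answer: yes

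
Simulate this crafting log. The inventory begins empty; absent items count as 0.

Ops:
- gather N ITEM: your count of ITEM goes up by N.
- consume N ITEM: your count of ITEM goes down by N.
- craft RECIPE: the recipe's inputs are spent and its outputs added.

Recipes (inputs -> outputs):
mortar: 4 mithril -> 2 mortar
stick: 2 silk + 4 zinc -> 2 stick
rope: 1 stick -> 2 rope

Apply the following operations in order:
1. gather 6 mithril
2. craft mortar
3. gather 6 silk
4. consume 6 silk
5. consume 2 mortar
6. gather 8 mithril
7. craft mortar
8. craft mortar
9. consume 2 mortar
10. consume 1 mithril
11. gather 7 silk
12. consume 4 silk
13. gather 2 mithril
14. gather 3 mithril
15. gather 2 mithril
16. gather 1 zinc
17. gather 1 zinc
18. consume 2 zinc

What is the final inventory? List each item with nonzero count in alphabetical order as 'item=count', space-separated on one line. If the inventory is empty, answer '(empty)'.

Answer: mithril=8 mortar=2 silk=3

Derivation:
After 1 (gather 6 mithril): mithril=6
After 2 (craft mortar): mithril=2 mortar=2
After 3 (gather 6 silk): mithril=2 mortar=2 silk=6
After 4 (consume 6 silk): mithril=2 mortar=2
After 5 (consume 2 mortar): mithril=2
After 6 (gather 8 mithril): mithril=10
After 7 (craft mortar): mithril=6 mortar=2
After 8 (craft mortar): mithril=2 mortar=4
After 9 (consume 2 mortar): mithril=2 mortar=2
After 10 (consume 1 mithril): mithril=1 mortar=2
After 11 (gather 7 silk): mithril=1 mortar=2 silk=7
After 12 (consume 4 silk): mithril=1 mortar=2 silk=3
After 13 (gather 2 mithril): mithril=3 mortar=2 silk=3
After 14 (gather 3 mithril): mithril=6 mortar=2 silk=3
After 15 (gather 2 mithril): mithril=8 mortar=2 silk=3
After 16 (gather 1 zinc): mithril=8 mortar=2 silk=3 zinc=1
After 17 (gather 1 zinc): mithril=8 mortar=2 silk=3 zinc=2
After 18 (consume 2 zinc): mithril=8 mortar=2 silk=3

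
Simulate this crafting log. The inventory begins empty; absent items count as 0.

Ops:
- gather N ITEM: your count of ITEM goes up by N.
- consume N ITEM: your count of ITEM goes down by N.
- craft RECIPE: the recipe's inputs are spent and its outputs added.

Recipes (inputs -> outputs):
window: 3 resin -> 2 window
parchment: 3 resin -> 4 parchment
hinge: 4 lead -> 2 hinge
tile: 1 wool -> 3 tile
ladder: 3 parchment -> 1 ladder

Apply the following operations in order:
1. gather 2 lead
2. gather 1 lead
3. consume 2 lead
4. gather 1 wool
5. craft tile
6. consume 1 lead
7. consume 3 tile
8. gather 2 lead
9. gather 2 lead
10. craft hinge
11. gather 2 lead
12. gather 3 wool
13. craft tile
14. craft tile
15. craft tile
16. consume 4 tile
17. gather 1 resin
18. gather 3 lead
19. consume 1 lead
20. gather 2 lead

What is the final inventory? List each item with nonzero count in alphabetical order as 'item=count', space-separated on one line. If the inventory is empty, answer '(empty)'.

Answer: hinge=2 lead=6 resin=1 tile=5

Derivation:
After 1 (gather 2 lead): lead=2
After 2 (gather 1 lead): lead=3
After 3 (consume 2 lead): lead=1
After 4 (gather 1 wool): lead=1 wool=1
After 5 (craft tile): lead=1 tile=3
After 6 (consume 1 lead): tile=3
After 7 (consume 3 tile): (empty)
After 8 (gather 2 lead): lead=2
After 9 (gather 2 lead): lead=4
After 10 (craft hinge): hinge=2
After 11 (gather 2 lead): hinge=2 lead=2
After 12 (gather 3 wool): hinge=2 lead=2 wool=3
After 13 (craft tile): hinge=2 lead=2 tile=3 wool=2
After 14 (craft tile): hinge=2 lead=2 tile=6 wool=1
After 15 (craft tile): hinge=2 lead=2 tile=9
After 16 (consume 4 tile): hinge=2 lead=2 tile=5
After 17 (gather 1 resin): hinge=2 lead=2 resin=1 tile=5
After 18 (gather 3 lead): hinge=2 lead=5 resin=1 tile=5
After 19 (consume 1 lead): hinge=2 lead=4 resin=1 tile=5
After 20 (gather 2 lead): hinge=2 lead=6 resin=1 tile=5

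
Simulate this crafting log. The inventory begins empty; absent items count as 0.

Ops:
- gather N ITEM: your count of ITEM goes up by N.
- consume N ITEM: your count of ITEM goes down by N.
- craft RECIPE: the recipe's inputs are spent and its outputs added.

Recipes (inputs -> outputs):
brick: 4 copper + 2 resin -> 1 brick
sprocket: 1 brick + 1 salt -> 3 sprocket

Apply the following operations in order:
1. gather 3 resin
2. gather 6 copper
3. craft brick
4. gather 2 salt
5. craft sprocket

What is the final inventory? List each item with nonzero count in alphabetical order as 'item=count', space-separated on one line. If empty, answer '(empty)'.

Answer: copper=2 resin=1 salt=1 sprocket=3

Derivation:
After 1 (gather 3 resin): resin=3
After 2 (gather 6 copper): copper=6 resin=3
After 3 (craft brick): brick=1 copper=2 resin=1
After 4 (gather 2 salt): brick=1 copper=2 resin=1 salt=2
After 5 (craft sprocket): copper=2 resin=1 salt=1 sprocket=3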